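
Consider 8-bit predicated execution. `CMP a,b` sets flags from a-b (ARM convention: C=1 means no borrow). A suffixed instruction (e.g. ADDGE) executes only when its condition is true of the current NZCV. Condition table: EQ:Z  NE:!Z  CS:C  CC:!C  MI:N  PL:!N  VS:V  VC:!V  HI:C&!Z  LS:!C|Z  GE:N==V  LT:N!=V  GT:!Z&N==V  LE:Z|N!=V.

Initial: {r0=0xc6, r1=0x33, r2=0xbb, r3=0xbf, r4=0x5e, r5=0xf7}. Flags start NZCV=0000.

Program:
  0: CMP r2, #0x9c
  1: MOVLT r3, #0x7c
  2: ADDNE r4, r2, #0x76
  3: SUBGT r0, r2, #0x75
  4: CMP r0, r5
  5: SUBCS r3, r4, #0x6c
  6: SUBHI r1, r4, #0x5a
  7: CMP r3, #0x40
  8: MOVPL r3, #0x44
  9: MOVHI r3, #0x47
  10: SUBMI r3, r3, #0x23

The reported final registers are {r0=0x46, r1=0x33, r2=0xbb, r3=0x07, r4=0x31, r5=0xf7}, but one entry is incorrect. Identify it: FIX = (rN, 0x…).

[0] flags=0010 → (cmp)
[1] flags=0010 LT?F → skip
[2] flags=0010 NE?T → r4=0x31
[3] flags=0010 GT?T → r0=0x46
[4] flags=0000 → (cmp)
[5] flags=0000 CS?F → skip
[6] flags=0000 HI?F → skip
[7] flags=0011 → (cmp)
[8] flags=0011 PL?T → r3=0x44
[9] flags=0011 HI?T → r3=0x47
[10] flags=0011 MI?F → skip

FIX = (r3, 0x47)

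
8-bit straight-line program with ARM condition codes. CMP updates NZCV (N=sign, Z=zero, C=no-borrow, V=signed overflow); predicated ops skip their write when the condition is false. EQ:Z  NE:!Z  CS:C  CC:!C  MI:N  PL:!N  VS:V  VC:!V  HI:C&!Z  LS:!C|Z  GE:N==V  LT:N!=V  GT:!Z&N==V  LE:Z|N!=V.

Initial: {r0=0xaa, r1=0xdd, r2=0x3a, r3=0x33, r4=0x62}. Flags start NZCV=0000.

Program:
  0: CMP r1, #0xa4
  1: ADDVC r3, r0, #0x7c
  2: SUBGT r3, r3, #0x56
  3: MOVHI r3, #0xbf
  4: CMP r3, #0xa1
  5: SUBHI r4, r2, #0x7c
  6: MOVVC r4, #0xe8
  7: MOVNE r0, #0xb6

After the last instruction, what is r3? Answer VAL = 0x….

VAL = 0xbf

[0] flags=0010 → (cmp)
[1] flags=0010 VC?T → r3=0x26
[2] flags=0010 GT?T → r3=0xd0
[3] flags=0010 HI?T → r3=0xbf
[4] flags=0010 → (cmp)
[5] flags=0010 HI?T → r4=0xbe
[6] flags=0010 VC?T → r4=0xe8
[7] flags=0010 NE?T → r0=0xb6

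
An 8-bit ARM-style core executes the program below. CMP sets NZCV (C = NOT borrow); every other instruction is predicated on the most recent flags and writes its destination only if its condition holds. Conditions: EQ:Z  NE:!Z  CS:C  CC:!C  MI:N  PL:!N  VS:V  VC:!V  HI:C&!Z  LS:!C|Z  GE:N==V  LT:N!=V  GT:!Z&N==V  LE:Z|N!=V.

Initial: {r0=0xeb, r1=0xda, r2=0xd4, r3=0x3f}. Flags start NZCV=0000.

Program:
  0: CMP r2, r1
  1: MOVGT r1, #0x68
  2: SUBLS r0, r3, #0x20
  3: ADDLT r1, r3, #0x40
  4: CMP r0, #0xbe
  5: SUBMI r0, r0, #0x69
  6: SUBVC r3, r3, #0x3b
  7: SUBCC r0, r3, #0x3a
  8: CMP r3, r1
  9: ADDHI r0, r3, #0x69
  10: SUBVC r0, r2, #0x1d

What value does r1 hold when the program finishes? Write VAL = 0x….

VAL = 0x7f

[0] flags=1000 → (cmp)
[1] flags=1000 GT?F → skip
[2] flags=1000 LS?T → r0=0x1f
[3] flags=1000 LT?T → r1=0x7f
[4] flags=0000 → (cmp)
[5] flags=0000 MI?F → skip
[6] flags=0000 VC?T → r3=0x04
[7] flags=0000 CC?T → r0=0xca
[8] flags=1000 → (cmp)
[9] flags=1000 HI?F → skip
[10] flags=1000 VC?T → r0=0xb7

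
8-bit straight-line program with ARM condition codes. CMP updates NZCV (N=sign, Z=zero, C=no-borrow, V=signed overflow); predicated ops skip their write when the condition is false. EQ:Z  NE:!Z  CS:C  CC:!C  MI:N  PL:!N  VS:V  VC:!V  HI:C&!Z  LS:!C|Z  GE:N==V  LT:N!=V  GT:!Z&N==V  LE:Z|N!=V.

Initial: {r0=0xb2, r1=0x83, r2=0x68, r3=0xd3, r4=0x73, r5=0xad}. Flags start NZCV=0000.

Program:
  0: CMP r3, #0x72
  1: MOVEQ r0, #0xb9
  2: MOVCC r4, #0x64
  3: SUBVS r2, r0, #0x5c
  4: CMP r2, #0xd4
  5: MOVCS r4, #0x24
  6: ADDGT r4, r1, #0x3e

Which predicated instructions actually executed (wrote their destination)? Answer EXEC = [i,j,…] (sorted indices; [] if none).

0: ✓ CMP  NZCV=0011
1: · MOVEQ
2: · MOVCC
3: ✓ SUBVS  r2←0x56
4: ✓ CMP  NZCV=1001
5: · MOVCS
6: ✓ ADDGT  r4←0xc1

EXEC = [3,6]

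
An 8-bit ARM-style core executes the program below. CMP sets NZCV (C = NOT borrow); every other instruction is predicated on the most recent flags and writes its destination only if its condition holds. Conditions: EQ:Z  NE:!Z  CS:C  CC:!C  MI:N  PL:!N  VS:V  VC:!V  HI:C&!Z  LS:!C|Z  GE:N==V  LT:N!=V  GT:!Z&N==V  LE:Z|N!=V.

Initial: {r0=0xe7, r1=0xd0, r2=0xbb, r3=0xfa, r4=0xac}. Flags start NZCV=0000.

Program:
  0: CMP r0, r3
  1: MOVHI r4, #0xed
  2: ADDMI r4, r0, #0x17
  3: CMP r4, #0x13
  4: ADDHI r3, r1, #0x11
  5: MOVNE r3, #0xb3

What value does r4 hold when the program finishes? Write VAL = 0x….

VAL = 0xfe

0: ✓ CMP  NZCV=1000
1: · MOVHI
2: ✓ ADDMI  r4←0xfe
3: ✓ CMP  NZCV=1010
4: ✓ ADDHI  r3←0xe1
5: ✓ MOVNE  r3←0xb3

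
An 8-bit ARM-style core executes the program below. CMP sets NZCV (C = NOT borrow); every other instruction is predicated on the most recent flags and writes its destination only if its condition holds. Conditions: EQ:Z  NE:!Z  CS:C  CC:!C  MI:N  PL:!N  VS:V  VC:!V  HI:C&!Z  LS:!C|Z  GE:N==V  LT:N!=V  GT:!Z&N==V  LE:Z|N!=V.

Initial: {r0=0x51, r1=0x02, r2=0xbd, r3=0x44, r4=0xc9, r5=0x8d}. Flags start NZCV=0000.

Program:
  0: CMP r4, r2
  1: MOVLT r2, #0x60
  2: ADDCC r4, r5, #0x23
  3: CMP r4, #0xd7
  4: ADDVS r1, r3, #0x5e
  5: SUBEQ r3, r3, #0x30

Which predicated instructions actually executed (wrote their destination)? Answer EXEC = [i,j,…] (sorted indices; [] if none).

0: ✓ CMP  NZCV=0010
1: · MOVLT
2: · ADDCC
3: ✓ CMP  NZCV=1000
4: · ADDVS
5: · SUBEQ

EXEC = []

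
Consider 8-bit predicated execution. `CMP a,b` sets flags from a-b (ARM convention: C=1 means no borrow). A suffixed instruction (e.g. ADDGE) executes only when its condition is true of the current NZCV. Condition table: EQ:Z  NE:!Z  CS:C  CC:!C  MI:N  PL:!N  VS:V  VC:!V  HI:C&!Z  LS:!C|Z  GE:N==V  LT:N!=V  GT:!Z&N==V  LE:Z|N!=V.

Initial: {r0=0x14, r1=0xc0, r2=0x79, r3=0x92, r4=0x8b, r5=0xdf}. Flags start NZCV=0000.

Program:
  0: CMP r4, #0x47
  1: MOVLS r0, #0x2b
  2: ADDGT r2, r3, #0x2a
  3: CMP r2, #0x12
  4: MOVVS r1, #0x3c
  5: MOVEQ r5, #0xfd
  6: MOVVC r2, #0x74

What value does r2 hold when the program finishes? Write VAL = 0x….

[0] flags=0011 → (cmp)
[1] flags=0011 LS?F → skip
[2] flags=0011 GT?F → skip
[3] flags=0010 → (cmp)
[4] flags=0010 VS?F → skip
[5] flags=0010 EQ?F → skip
[6] flags=0010 VC?T → r2=0x74

VAL = 0x74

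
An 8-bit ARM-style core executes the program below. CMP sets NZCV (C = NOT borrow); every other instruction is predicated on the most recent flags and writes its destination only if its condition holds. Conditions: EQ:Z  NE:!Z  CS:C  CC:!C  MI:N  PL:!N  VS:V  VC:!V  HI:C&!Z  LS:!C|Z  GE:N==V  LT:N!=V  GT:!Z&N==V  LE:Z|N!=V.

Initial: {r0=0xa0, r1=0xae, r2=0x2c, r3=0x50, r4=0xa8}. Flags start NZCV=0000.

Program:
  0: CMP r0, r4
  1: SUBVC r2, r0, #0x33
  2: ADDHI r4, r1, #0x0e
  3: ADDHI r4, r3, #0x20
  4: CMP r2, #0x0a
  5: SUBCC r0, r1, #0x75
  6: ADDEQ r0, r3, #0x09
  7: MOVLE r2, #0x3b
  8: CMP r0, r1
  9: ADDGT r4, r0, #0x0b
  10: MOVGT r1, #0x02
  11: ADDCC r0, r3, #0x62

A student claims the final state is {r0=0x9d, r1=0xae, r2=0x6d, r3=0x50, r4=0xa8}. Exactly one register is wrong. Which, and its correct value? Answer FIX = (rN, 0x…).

[0] flags=1000 → (cmp)
[1] flags=1000 VC?T → r2=0x6d
[2] flags=1000 HI?F → skip
[3] flags=1000 HI?F → skip
[4] flags=0010 → (cmp)
[5] flags=0010 CC?F → skip
[6] flags=0010 EQ?F → skip
[7] flags=0010 LE?F → skip
[8] flags=1000 → (cmp)
[9] flags=1000 GT?F → skip
[10] flags=1000 GT?F → skip
[11] flags=1000 CC?T → r0=0xb2

FIX = (r0, 0xb2)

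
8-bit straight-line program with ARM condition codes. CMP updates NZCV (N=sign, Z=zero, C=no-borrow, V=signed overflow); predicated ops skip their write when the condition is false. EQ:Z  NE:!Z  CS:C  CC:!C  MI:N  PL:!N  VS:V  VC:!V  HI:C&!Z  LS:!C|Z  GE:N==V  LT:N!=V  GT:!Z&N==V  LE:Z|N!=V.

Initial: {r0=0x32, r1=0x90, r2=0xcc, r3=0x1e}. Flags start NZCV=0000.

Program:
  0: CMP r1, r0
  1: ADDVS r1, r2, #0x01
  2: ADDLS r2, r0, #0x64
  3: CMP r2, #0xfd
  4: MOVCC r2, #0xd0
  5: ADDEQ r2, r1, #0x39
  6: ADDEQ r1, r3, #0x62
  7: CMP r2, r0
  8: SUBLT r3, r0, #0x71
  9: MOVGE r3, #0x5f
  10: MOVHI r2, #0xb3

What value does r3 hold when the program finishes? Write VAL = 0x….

VAL = 0xc1

0: ✓ CMP  NZCV=0011
1: ✓ ADDVS  r1←0xcd
2: · ADDLS
3: ✓ CMP  NZCV=1000
4: ✓ MOVCC  r2←0xd0
5: · ADDEQ
6: · ADDEQ
7: ✓ CMP  NZCV=1010
8: ✓ SUBLT  r3←0xc1
9: · MOVGE
10: ✓ MOVHI  r2←0xb3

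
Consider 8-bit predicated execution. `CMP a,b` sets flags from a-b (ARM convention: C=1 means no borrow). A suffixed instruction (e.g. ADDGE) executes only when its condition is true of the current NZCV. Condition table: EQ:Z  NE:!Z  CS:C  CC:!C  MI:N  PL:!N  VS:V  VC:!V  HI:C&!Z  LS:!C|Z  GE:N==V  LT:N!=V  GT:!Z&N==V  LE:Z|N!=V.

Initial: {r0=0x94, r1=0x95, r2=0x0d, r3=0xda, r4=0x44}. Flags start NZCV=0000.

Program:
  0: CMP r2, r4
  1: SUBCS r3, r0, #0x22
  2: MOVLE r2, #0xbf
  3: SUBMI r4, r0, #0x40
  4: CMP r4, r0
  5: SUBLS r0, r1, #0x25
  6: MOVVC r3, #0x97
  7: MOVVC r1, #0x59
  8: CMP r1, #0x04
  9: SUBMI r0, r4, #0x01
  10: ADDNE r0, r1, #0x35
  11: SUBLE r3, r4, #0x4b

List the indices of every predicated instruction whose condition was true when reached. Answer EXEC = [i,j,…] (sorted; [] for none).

EXEC = [2,3,5,9,10,11]

[0] flags=1000 → (cmp)
[1] flags=1000 CS?F → skip
[2] flags=1000 LE?T → r2=0xbf
[3] flags=1000 MI?T → r4=0x54
[4] flags=1001 → (cmp)
[5] flags=1001 LS?T → r0=0x70
[6] flags=1001 VC?F → skip
[7] flags=1001 VC?F → skip
[8] flags=1010 → (cmp)
[9] flags=1010 MI?T → r0=0x53
[10] flags=1010 NE?T → r0=0xca
[11] flags=1010 LE?T → r3=0x09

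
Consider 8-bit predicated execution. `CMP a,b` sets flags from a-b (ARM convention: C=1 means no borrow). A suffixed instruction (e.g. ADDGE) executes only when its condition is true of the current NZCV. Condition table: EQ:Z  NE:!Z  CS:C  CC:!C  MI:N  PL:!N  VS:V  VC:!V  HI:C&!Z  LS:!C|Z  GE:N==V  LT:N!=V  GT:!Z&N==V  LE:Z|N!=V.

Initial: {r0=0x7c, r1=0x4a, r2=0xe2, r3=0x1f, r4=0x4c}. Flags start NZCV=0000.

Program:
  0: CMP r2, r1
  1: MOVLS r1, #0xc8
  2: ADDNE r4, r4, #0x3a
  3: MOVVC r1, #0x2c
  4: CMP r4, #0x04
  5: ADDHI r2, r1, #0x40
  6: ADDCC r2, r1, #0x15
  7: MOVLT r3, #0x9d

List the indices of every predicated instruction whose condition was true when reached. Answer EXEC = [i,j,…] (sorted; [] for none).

EXEC = [2,3,5,7]

0: ✓ CMP  NZCV=1010
1: · MOVLS
2: ✓ ADDNE  r4←0x86
3: ✓ MOVVC  r1←0x2c
4: ✓ CMP  NZCV=1010
5: ✓ ADDHI  r2←0x6c
6: · ADDCC
7: ✓ MOVLT  r3←0x9d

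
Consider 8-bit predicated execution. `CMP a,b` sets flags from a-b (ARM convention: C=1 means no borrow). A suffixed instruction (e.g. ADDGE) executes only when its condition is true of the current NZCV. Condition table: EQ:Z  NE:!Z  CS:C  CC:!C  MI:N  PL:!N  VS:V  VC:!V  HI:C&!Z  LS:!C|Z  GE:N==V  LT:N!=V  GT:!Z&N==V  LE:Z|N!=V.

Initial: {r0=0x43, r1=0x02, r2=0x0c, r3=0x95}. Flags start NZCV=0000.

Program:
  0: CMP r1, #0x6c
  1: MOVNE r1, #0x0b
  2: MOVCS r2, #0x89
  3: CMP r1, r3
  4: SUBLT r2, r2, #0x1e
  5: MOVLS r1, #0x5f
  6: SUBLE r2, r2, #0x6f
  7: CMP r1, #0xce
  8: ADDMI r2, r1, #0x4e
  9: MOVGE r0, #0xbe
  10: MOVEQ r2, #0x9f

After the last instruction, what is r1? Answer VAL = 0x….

[0] flags=1000 → (cmp)
[1] flags=1000 NE?T → r1=0x0b
[2] flags=1000 CS?F → skip
[3] flags=0000 → (cmp)
[4] flags=0000 LT?F → skip
[5] flags=0000 LS?T → r1=0x5f
[6] flags=0000 LE?F → skip
[7] flags=1001 → (cmp)
[8] flags=1001 MI?T → r2=0xad
[9] flags=1001 GE?T → r0=0xbe
[10] flags=1001 EQ?F → skip

VAL = 0x5f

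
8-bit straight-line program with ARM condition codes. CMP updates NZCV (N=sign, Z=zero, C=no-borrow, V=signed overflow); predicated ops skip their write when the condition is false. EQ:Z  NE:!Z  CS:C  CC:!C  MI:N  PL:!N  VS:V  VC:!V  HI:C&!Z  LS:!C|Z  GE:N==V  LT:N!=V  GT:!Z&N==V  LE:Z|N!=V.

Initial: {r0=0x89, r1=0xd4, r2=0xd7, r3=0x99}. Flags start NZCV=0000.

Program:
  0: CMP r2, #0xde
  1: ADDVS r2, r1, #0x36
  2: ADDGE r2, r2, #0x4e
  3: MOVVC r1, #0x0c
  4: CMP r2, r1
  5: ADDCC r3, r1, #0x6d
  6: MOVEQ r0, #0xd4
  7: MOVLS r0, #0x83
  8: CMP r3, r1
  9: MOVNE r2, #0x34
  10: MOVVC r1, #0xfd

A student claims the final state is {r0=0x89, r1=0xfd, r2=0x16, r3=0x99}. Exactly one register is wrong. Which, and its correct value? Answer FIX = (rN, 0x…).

[0] flags=1000 → (cmp)
[1] flags=1000 VS?F → skip
[2] flags=1000 GE?F → skip
[3] flags=1000 VC?T → r1=0x0c
[4] flags=1010 → (cmp)
[5] flags=1010 CC?F → skip
[6] flags=1010 EQ?F → skip
[7] flags=1010 LS?F → skip
[8] flags=1010 → (cmp)
[9] flags=1010 NE?T → r2=0x34
[10] flags=1010 VC?T → r1=0xfd

FIX = (r2, 0x34)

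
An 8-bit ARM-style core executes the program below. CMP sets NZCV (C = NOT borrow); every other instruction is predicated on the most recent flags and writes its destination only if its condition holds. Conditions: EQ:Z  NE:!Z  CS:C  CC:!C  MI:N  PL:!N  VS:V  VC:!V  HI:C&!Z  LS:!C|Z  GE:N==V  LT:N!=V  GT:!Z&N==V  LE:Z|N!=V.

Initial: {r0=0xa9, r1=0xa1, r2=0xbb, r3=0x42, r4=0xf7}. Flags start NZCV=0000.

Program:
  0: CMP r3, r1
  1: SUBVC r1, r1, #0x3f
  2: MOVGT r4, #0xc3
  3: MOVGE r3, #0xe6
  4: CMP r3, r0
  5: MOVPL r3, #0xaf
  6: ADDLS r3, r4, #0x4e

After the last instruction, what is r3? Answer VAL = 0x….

[0] flags=1001 → (cmp)
[1] flags=1001 VC?F → skip
[2] flags=1001 GT?T → r4=0xc3
[3] flags=1001 GE?T → r3=0xe6
[4] flags=0010 → (cmp)
[5] flags=0010 PL?T → r3=0xaf
[6] flags=0010 LS?F → skip

VAL = 0xaf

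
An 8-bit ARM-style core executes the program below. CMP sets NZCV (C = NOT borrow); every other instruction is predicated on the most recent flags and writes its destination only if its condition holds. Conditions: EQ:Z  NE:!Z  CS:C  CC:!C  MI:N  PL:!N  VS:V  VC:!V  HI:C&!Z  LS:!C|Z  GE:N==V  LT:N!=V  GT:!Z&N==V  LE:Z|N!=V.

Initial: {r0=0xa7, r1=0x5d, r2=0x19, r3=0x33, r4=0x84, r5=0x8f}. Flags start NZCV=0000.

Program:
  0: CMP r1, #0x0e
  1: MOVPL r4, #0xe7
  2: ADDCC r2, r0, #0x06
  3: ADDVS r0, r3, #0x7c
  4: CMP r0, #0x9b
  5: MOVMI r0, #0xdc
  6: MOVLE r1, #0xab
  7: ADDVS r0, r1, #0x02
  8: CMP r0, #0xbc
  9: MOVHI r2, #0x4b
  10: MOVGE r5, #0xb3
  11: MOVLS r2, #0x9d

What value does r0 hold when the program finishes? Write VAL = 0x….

[0] flags=0010 → (cmp)
[1] flags=0010 PL?T → r4=0xe7
[2] flags=0010 CC?F → skip
[3] flags=0010 VS?F → skip
[4] flags=0010 → (cmp)
[5] flags=0010 MI?F → skip
[6] flags=0010 LE?F → skip
[7] flags=0010 VS?F → skip
[8] flags=1000 → (cmp)
[9] flags=1000 HI?F → skip
[10] flags=1000 GE?F → skip
[11] flags=1000 LS?T → r2=0x9d

VAL = 0xa7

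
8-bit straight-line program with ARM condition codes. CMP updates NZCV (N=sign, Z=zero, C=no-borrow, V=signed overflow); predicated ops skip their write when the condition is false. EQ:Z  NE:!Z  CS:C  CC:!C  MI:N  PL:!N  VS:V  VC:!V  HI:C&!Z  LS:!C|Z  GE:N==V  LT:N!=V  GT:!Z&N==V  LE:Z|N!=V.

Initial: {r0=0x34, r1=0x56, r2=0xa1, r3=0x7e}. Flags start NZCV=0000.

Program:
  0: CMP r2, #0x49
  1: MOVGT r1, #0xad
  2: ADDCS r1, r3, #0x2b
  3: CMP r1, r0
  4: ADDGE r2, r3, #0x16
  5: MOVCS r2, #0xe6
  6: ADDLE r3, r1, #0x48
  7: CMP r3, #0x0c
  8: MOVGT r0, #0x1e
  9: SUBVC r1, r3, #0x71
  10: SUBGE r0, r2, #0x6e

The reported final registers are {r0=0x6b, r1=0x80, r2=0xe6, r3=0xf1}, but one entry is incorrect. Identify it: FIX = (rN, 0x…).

FIX = (r0, 0x34)

0: ✓ CMP  NZCV=0011
1: · MOVGT
2: ✓ ADDCS  r1←0xa9
3: ✓ CMP  NZCV=0011
4: · ADDGE
5: ✓ MOVCS  r2←0xe6
6: ✓ ADDLE  r3←0xf1
7: ✓ CMP  NZCV=1010
8: · MOVGT
9: ✓ SUBVC  r1←0x80
10: · SUBGE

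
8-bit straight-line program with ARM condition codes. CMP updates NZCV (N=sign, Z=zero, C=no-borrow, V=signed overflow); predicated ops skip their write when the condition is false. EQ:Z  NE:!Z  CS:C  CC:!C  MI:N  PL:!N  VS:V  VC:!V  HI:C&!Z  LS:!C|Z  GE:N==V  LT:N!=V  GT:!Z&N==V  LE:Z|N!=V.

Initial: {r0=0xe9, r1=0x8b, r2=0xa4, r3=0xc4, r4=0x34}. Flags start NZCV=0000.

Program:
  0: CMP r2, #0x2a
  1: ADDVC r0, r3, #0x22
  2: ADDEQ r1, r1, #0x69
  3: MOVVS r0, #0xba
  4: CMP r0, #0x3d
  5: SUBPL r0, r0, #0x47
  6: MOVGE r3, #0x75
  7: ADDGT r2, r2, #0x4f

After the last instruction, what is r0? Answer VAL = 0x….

VAL = 0x73

[0] flags=0011 → (cmp)
[1] flags=0011 VC?F → skip
[2] flags=0011 EQ?F → skip
[3] flags=0011 VS?T → r0=0xba
[4] flags=0011 → (cmp)
[5] flags=0011 PL?T → r0=0x73
[6] flags=0011 GE?F → skip
[7] flags=0011 GT?F → skip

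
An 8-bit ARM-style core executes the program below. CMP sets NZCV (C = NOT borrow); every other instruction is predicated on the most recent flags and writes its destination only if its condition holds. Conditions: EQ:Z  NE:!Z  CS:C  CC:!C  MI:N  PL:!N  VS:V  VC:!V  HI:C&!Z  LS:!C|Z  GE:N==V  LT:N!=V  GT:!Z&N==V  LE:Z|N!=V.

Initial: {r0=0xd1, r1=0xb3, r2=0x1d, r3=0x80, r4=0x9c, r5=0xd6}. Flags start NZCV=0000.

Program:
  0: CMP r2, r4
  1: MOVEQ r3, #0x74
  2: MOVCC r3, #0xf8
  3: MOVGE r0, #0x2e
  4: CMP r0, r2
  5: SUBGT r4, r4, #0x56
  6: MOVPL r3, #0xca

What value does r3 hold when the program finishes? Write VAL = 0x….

VAL = 0xca

[0] flags=1001 → (cmp)
[1] flags=1001 EQ?F → skip
[2] flags=1001 CC?T → r3=0xf8
[3] flags=1001 GE?T → r0=0x2e
[4] flags=0010 → (cmp)
[5] flags=0010 GT?T → r4=0x46
[6] flags=0010 PL?T → r3=0xca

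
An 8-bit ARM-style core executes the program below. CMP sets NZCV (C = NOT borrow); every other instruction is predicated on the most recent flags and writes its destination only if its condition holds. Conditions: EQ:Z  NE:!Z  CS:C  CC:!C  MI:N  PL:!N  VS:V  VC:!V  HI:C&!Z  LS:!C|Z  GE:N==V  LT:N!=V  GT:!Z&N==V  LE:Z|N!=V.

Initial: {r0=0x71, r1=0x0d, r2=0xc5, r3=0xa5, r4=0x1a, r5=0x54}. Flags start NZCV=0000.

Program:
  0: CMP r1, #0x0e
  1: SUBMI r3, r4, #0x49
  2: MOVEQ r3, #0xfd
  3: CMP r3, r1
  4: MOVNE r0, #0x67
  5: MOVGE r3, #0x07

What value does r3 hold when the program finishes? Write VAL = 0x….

0: ✓ CMP  NZCV=1000
1: ✓ SUBMI  r3←0xd1
2: · MOVEQ
3: ✓ CMP  NZCV=1010
4: ✓ MOVNE  r0←0x67
5: · MOVGE

VAL = 0xd1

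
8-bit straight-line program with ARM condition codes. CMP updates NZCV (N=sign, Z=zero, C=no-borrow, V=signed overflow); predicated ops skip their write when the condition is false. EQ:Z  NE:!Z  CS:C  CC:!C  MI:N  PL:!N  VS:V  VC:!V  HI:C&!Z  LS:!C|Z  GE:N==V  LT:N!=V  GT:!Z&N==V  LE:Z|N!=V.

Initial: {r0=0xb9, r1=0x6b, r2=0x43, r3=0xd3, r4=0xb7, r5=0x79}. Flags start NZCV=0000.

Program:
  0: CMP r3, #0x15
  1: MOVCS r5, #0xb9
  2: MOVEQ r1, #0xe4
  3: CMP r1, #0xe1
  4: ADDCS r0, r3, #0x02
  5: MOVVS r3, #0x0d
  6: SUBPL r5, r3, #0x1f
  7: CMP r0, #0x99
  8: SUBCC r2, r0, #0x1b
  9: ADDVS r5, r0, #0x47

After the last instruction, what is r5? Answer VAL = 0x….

[0] flags=1010 → (cmp)
[1] flags=1010 CS?T → r5=0xb9
[2] flags=1010 EQ?F → skip
[3] flags=1001 → (cmp)
[4] flags=1001 CS?F → skip
[5] flags=1001 VS?T → r3=0x0d
[6] flags=1001 PL?F → skip
[7] flags=0010 → (cmp)
[8] flags=0010 CC?F → skip
[9] flags=0010 VS?F → skip

VAL = 0xb9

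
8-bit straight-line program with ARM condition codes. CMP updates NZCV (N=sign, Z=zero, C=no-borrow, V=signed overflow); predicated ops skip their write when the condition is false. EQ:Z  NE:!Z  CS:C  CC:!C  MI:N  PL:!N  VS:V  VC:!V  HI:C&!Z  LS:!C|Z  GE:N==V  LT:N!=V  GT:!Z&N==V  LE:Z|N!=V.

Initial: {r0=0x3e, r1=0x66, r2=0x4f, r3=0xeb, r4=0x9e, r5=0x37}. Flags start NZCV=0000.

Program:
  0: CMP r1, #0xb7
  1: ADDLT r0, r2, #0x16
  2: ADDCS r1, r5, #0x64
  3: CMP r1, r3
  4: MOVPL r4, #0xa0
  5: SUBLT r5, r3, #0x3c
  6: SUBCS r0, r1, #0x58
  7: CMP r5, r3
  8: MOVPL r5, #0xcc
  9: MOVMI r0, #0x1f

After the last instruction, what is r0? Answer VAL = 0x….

[0] flags=1001 → (cmp)
[1] flags=1001 LT?F → skip
[2] flags=1001 CS?F → skip
[3] flags=0000 → (cmp)
[4] flags=0000 PL?T → r4=0xa0
[5] flags=0000 LT?F → skip
[6] flags=0000 CS?F → skip
[7] flags=0000 → (cmp)
[8] flags=0000 PL?T → r5=0xcc
[9] flags=0000 MI?F → skip

VAL = 0x3e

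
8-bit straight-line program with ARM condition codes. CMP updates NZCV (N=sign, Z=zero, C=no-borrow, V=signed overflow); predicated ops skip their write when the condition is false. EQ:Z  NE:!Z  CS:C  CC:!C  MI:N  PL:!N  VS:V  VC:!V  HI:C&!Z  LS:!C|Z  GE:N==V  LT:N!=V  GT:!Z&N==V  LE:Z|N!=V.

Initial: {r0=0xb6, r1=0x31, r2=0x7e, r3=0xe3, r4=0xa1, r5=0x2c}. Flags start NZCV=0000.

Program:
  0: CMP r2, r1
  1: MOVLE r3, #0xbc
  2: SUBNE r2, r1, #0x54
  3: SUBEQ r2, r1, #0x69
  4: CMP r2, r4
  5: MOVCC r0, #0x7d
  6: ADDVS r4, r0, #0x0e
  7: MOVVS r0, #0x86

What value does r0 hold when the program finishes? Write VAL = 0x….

[0] flags=0010 → (cmp)
[1] flags=0010 LE?F → skip
[2] flags=0010 NE?T → r2=0xdd
[3] flags=0010 EQ?F → skip
[4] flags=0010 → (cmp)
[5] flags=0010 CC?F → skip
[6] flags=0010 VS?F → skip
[7] flags=0010 VS?F → skip

VAL = 0xb6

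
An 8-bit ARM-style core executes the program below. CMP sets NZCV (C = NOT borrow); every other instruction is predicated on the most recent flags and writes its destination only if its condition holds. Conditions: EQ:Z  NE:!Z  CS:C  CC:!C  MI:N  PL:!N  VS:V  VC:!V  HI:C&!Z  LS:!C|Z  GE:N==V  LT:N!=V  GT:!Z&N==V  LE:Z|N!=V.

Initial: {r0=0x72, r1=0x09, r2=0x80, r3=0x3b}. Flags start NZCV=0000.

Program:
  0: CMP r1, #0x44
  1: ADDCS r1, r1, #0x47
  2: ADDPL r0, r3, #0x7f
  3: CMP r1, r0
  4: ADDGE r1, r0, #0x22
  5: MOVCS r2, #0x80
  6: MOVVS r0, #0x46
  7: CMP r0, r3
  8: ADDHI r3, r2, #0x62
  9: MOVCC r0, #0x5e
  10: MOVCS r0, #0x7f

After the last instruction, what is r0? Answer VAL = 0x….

VAL = 0x7f

[0] flags=1000 → (cmp)
[1] flags=1000 CS?F → skip
[2] flags=1000 PL?F → skip
[3] flags=1000 → (cmp)
[4] flags=1000 GE?F → skip
[5] flags=1000 CS?F → skip
[6] flags=1000 VS?F → skip
[7] flags=0010 → (cmp)
[8] flags=0010 HI?T → r3=0xe2
[9] flags=0010 CC?F → skip
[10] flags=0010 CS?T → r0=0x7f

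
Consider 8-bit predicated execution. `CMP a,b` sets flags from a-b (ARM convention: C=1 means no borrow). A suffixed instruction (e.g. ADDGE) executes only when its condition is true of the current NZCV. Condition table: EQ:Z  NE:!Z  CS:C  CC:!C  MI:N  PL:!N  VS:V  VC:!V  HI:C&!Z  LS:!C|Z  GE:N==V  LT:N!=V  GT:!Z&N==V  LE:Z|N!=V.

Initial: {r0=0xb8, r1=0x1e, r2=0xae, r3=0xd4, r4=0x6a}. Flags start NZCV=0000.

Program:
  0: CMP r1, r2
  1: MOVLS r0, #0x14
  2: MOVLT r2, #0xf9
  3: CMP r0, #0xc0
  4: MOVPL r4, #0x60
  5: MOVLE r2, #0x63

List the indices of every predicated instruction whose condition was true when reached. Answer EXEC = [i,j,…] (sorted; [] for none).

EXEC = [1,4]

0: ✓ CMP  NZCV=0000
1: ✓ MOVLS  r0←0x14
2: · MOVLT
3: ✓ CMP  NZCV=0000
4: ✓ MOVPL  r4←0x60
5: · MOVLE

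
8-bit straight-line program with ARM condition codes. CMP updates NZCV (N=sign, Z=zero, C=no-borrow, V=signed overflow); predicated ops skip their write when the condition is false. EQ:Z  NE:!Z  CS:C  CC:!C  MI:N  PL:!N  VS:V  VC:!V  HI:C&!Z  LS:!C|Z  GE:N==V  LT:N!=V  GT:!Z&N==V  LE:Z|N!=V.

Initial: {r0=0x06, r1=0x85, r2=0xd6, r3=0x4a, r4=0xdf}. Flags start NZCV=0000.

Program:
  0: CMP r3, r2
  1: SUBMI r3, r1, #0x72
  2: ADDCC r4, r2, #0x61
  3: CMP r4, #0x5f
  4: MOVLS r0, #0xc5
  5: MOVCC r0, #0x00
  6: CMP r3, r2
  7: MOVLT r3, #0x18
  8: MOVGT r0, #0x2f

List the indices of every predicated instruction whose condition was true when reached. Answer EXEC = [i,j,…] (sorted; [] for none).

EXEC = [2,4,5,8]

[0] flags=0000 → (cmp)
[1] flags=0000 MI?F → skip
[2] flags=0000 CC?T → r4=0x37
[3] flags=1000 → (cmp)
[4] flags=1000 LS?T → r0=0xc5
[5] flags=1000 CC?T → r0=0x00
[6] flags=0000 → (cmp)
[7] flags=0000 LT?F → skip
[8] flags=0000 GT?T → r0=0x2f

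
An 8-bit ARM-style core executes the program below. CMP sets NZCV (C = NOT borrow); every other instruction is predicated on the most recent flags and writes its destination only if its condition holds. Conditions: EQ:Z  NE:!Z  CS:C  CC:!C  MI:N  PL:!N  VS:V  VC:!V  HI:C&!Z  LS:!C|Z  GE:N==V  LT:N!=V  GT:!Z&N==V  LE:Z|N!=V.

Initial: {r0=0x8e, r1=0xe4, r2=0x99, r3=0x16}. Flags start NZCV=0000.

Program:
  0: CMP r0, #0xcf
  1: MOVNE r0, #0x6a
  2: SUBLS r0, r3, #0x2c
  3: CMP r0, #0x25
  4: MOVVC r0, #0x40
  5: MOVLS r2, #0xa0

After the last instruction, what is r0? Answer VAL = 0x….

VAL = 0x40

0: ✓ CMP  NZCV=1000
1: ✓ MOVNE  r0←0x6a
2: ✓ SUBLS  r0←0xea
3: ✓ CMP  NZCV=1010
4: ✓ MOVVC  r0←0x40
5: · MOVLS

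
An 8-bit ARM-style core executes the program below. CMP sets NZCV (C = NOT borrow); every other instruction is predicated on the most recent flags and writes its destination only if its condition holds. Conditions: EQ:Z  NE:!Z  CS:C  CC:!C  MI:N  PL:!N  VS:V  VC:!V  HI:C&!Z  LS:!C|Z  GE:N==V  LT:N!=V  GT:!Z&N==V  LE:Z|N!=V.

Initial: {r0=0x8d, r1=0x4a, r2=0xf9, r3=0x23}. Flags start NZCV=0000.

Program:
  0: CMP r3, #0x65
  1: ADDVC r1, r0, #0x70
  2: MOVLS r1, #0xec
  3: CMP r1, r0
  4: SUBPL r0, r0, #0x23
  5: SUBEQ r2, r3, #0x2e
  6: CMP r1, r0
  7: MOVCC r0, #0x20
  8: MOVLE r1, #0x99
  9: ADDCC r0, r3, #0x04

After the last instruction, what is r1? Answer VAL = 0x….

VAL = 0x99

0: ✓ CMP  NZCV=1000
1: ✓ ADDVC  r1←0xfd
2: ✓ MOVLS  r1←0xec
3: ✓ CMP  NZCV=0010
4: ✓ SUBPL  r0←0x6a
5: · SUBEQ
6: ✓ CMP  NZCV=1010
7: · MOVCC
8: ✓ MOVLE  r1←0x99
9: · ADDCC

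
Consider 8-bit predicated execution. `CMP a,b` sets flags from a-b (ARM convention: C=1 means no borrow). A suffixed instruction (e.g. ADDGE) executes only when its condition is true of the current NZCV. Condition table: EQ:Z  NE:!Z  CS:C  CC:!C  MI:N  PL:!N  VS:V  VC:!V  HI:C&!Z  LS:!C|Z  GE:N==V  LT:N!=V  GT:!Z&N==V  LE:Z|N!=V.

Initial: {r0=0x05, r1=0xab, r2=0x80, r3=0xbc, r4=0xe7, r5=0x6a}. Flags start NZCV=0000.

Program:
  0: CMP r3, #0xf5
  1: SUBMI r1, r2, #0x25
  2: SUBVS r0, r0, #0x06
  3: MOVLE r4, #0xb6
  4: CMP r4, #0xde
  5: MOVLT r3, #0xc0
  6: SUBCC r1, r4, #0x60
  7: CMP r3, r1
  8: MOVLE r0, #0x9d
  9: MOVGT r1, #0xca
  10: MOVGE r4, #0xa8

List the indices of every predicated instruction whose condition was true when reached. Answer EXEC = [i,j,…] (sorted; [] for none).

EXEC = [1,3,5,6,8]

[0] flags=1000 → (cmp)
[1] flags=1000 MI?T → r1=0x5b
[2] flags=1000 VS?F → skip
[3] flags=1000 LE?T → r4=0xb6
[4] flags=1000 → (cmp)
[5] flags=1000 LT?T → r3=0xc0
[6] flags=1000 CC?T → r1=0x56
[7] flags=0011 → (cmp)
[8] flags=0011 LE?T → r0=0x9d
[9] flags=0011 GT?F → skip
[10] flags=0011 GE?F → skip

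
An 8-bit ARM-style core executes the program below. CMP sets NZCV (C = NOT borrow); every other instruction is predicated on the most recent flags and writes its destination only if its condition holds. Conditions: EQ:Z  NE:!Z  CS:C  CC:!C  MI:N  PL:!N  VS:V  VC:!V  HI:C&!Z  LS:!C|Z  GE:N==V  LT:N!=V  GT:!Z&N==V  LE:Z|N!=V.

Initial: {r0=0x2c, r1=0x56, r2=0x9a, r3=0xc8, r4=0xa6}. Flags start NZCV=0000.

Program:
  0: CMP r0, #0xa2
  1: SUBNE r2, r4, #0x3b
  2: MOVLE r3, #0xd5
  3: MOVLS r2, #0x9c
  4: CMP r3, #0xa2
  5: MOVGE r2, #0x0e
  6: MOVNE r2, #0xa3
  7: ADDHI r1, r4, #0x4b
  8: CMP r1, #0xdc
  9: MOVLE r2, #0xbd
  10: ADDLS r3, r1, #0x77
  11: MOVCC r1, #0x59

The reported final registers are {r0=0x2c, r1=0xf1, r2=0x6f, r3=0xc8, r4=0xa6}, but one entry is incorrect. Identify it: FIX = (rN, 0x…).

0: ✓ CMP  NZCV=1001
1: ✓ SUBNE  r2←0x6b
2: · MOVLE
3: ✓ MOVLS  r2←0x9c
4: ✓ CMP  NZCV=0010
5: ✓ MOVGE  r2←0x0e
6: ✓ MOVNE  r2←0xa3
7: ✓ ADDHI  r1←0xf1
8: ✓ CMP  NZCV=0010
9: · MOVLE
10: · ADDLS
11: · MOVCC

FIX = (r2, 0xa3)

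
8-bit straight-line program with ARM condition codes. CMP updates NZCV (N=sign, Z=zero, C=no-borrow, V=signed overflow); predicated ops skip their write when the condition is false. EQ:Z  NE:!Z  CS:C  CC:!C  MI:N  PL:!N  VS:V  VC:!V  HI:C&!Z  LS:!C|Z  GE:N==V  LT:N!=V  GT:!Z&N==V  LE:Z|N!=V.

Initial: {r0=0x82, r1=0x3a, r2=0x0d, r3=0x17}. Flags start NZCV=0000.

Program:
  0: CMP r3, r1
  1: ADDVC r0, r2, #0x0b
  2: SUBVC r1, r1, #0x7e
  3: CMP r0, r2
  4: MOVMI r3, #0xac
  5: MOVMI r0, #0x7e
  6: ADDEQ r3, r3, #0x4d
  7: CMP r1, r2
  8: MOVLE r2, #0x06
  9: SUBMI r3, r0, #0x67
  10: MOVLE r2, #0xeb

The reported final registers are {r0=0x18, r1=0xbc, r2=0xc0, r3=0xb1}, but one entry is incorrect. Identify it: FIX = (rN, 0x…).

FIX = (r2, 0xeb)

[0] flags=1000 → (cmp)
[1] flags=1000 VC?T → r0=0x18
[2] flags=1000 VC?T → r1=0xbc
[3] flags=0010 → (cmp)
[4] flags=0010 MI?F → skip
[5] flags=0010 MI?F → skip
[6] flags=0010 EQ?F → skip
[7] flags=1010 → (cmp)
[8] flags=1010 LE?T → r2=0x06
[9] flags=1010 MI?T → r3=0xb1
[10] flags=1010 LE?T → r2=0xeb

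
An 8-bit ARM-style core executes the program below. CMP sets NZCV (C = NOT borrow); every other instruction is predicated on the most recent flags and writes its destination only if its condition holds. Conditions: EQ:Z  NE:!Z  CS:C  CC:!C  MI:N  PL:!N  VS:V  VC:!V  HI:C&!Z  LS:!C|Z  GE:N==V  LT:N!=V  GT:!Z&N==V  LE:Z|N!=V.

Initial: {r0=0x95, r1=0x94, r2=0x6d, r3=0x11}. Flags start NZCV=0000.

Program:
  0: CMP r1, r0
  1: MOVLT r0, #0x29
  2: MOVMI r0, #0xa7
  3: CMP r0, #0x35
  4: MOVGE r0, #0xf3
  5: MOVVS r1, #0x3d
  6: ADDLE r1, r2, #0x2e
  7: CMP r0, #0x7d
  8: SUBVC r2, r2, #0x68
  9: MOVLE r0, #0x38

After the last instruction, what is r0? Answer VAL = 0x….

[0] flags=1000 → (cmp)
[1] flags=1000 LT?T → r0=0x29
[2] flags=1000 MI?T → r0=0xa7
[3] flags=0011 → (cmp)
[4] flags=0011 GE?F → skip
[5] flags=0011 VS?T → r1=0x3d
[6] flags=0011 LE?T → r1=0x9b
[7] flags=0011 → (cmp)
[8] flags=0011 VC?F → skip
[9] flags=0011 LE?T → r0=0x38

VAL = 0x38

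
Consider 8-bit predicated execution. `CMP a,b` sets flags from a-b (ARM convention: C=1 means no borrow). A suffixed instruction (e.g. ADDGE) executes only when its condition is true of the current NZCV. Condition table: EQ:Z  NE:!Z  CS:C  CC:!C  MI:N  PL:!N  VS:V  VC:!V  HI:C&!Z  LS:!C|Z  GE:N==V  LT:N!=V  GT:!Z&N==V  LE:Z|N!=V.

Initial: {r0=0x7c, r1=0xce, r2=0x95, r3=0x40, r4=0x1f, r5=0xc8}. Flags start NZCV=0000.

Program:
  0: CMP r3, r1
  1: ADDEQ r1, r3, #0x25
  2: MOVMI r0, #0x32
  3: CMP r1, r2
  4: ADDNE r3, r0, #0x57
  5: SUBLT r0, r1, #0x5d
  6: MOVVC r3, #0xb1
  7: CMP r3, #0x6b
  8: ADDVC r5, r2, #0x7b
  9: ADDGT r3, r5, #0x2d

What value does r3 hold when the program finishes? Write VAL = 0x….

0: ✓ CMP  NZCV=0000
1: · ADDEQ
2: · MOVMI
3: ✓ CMP  NZCV=0010
4: ✓ ADDNE  r3←0xd3
5: · SUBLT
6: ✓ MOVVC  r3←0xb1
7: ✓ CMP  NZCV=0011
8: · ADDVC
9: · ADDGT

VAL = 0xb1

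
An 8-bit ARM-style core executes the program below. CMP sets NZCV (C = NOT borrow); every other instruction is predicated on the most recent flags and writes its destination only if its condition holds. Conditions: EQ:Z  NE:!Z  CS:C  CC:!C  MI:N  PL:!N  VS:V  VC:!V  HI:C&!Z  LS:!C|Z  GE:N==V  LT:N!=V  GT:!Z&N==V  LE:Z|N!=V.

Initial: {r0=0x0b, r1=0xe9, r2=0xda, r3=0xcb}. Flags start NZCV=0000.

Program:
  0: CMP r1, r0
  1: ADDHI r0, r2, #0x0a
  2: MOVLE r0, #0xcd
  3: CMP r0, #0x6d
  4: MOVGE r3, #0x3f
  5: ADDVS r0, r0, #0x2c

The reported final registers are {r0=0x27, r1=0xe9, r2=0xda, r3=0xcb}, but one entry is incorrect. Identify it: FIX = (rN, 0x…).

FIX = (r0, 0xf9)

[0] flags=1010 → (cmp)
[1] flags=1010 HI?T → r0=0xe4
[2] flags=1010 LE?T → r0=0xcd
[3] flags=0011 → (cmp)
[4] flags=0011 GE?F → skip
[5] flags=0011 VS?T → r0=0xf9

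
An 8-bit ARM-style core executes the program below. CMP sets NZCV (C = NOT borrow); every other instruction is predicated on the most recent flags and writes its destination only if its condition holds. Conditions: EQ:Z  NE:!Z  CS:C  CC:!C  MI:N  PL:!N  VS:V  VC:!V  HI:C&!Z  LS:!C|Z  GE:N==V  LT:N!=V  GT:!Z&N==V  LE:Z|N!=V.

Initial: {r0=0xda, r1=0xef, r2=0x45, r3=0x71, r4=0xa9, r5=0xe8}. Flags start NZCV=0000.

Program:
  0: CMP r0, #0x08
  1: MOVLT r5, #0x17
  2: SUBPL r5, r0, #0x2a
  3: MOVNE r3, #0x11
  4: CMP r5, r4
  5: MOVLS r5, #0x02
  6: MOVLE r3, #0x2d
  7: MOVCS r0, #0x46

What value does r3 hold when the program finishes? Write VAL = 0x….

0: ✓ CMP  NZCV=1010
1: ✓ MOVLT  r5←0x17
2: · SUBPL
3: ✓ MOVNE  r3←0x11
4: ✓ CMP  NZCV=0000
5: ✓ MOVLS  r5←0x02
6: · MOVLE
7: · MOVCS

VAL = 0x11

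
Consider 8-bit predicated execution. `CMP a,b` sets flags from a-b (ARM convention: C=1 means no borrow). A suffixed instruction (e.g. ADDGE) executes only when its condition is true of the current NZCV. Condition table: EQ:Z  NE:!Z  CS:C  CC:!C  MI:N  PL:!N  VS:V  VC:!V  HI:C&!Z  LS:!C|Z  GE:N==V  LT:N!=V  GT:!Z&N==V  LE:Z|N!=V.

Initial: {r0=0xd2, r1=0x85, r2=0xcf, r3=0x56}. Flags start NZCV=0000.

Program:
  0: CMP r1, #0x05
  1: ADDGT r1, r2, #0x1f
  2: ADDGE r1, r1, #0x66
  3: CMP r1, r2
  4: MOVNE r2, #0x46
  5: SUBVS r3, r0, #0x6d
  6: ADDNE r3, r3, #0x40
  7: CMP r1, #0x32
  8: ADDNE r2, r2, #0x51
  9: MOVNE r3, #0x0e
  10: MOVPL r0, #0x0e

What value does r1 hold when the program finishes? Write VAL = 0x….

VAL = 0x85

0: ✓ CMP  NZCV=1010
1: · ADDGT
2: · ADDGE
3: ✓ CMP  NZCV=1000
4: ✓ MOVNE  r2←0x46
5: · SUBVS
6: ✓ ADDNE  r3←0x96
7: ✓ CMP  NZCV=0011
8: ✓ ADDNE  r2←0x97
9: ✓ MOVNE  r3←0x0e
10: ✓ MOVPL  r0←0x0e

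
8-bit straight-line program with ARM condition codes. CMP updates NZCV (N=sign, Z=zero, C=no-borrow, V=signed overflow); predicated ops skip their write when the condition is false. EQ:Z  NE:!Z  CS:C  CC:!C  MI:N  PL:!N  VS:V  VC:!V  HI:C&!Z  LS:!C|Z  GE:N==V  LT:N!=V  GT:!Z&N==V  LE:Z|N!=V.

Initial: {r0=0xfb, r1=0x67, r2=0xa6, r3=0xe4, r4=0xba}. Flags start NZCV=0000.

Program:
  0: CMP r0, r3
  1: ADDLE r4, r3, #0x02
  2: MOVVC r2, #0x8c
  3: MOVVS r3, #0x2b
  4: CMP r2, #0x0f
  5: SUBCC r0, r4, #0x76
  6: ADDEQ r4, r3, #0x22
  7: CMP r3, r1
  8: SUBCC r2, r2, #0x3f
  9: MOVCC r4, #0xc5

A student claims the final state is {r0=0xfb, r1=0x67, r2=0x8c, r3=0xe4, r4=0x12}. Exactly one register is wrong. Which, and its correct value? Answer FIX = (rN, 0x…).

0: ✓ CMP  NZCV=0010
1: · ADDLE
2: ✓ MOVVC  r2←0x8c
3: · MOVVS
4: ✓ CMP  NZCV=0011
5: · SUBCC
6: · ADDEQ
7: ✓ CMP  NZCV=0011
8: · SUBCC
9: · MOVCC

FIX = (r4, 0xba)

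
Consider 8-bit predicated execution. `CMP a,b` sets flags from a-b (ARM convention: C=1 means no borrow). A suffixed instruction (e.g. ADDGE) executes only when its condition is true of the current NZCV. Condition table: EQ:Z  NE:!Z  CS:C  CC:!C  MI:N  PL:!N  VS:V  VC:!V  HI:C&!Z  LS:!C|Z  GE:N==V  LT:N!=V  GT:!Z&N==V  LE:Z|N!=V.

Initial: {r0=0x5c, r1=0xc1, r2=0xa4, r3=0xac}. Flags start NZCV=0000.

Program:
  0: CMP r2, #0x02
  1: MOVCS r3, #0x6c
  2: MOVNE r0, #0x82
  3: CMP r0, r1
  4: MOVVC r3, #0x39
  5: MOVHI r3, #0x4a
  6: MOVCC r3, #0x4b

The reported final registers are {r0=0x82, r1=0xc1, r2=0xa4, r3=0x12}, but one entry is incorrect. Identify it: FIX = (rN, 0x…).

FIX = (r3, 0x4b)

0: ✓ CMP  NZCV=1010
1: ✓ MOVCS  r3←0x6c
2: ✓ MOVNE  r0←0x82
3: ✓ CMP  NZCV=1000
4: ✓ MOVVC  r3←0x39
5: · MOVHI
6: ✓ MOVCC  r3←0x4b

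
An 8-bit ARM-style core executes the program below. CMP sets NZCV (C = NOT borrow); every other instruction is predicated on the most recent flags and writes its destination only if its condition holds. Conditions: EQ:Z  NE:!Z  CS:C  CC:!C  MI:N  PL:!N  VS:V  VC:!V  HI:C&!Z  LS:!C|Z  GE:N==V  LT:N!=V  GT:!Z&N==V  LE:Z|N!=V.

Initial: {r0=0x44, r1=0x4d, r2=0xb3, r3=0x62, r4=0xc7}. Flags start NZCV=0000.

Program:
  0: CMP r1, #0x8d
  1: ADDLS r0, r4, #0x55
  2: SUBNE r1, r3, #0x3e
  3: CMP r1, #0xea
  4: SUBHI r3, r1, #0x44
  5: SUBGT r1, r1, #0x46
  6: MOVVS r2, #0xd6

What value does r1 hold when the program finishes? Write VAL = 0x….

0: ✓ CMP  NZCV=1001
1: ✓ ADDLS  r0←0x1c
2: ✓ SUBNE  r1←0x24
3: ✓ CMP  NZCV=0000
4: · SUBHI
5: ✓ SUBGT  r1←0xde
6: · MOVVS

VAL = 0xde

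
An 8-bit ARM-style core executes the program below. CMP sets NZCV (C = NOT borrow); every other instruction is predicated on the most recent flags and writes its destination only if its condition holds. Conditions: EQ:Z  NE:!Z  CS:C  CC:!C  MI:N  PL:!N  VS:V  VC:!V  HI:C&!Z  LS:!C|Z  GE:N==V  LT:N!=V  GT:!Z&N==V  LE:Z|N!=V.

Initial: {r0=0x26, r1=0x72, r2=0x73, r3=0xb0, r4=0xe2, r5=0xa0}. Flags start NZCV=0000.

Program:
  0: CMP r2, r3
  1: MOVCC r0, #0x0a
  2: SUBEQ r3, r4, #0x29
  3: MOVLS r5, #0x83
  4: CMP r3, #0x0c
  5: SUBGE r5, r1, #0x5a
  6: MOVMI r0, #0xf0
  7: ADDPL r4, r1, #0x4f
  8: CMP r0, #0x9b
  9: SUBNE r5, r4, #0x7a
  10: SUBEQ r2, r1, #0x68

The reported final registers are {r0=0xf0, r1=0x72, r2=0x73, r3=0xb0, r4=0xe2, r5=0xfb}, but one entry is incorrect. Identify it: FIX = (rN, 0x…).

0: ✓ CMP  NZCV=1001
1: ✓ MOVCC  r0←0x0a
2: · SUBEQ
3: ✓ MOVLS  r5←0x83
4: ✓ CMP  NZCV=1010
5: · SUBGE
6: ✓ MOVMI  r0←0xf0
7: · ADDPL
8: ✓ CMP  NZCV=0010
9: ✓ SUBNE  r5←0x68
10: · SUBEQ

FIX = (r5, 0x68)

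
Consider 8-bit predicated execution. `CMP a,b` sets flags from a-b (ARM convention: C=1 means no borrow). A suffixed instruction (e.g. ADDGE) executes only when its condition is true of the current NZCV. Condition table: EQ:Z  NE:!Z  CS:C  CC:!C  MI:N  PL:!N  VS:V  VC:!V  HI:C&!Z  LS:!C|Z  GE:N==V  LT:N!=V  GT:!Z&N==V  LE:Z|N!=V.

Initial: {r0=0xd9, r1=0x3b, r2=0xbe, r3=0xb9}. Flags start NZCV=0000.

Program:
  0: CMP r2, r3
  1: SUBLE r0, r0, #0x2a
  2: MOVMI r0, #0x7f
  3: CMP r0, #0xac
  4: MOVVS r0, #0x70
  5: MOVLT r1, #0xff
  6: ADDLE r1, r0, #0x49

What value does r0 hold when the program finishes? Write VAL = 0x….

0: ✓ CMP  NZCV=0010
1: · SUBLE
2: · MOVMI
3: ✓ CMP  NZCV=0010
4: · MOVVS
5: · MOVLT
6: · ADDLE

VAL = 0xd9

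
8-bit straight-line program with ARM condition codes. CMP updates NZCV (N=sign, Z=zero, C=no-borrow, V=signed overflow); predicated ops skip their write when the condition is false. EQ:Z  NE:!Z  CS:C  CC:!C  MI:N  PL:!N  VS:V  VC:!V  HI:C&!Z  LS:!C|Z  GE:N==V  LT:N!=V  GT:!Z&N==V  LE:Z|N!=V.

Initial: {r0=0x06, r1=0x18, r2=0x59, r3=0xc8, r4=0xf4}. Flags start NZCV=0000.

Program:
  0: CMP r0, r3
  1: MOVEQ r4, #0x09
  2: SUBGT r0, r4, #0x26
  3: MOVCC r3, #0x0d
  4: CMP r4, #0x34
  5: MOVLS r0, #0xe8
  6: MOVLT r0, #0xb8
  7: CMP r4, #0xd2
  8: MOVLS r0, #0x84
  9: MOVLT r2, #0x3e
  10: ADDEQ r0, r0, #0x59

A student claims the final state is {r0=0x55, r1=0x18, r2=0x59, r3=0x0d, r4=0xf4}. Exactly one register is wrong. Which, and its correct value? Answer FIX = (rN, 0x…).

FIX = (r0, 0xb8)

[0] flags=0000 → (cmp)
[1] flags=0000 EQ?F → skip
[2] flags=0000 GT?T → r0=0xce
[3] flags=0000 CC?T → r3=0x0d
[4] flags=1010 → (cmp)
[5] flags=1010 LS?F → skip
[6] flags=1010 LT?T → r0=0xb8
[7] flags=0010 → (cmp)
[8] flags=0010 LS?F → skip
[9] flags=0010 LT?F → skip
[10] flags=0010 EQ?F → skip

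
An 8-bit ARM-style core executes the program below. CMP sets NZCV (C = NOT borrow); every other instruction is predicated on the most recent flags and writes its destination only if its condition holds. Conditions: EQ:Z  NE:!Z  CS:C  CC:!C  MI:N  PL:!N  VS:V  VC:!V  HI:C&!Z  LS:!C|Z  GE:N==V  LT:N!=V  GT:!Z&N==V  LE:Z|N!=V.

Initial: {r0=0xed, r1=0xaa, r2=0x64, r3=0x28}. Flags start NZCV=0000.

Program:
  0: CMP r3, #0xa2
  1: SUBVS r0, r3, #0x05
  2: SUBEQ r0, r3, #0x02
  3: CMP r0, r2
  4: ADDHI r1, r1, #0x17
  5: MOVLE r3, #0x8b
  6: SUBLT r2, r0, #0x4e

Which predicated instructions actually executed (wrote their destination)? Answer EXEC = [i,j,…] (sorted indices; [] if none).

0: ✓ CMP  NZCV=1001
1: ✓ SUBVS  r0←0x23
2: · SUBEQ
3: ✓ CMP  NZCV=1000
4: · ADDHI
5: ✓ MOVLE  r3←0x8b
6: ✓ SUBLT  r2←0xd5

EXEC = [1,5,6]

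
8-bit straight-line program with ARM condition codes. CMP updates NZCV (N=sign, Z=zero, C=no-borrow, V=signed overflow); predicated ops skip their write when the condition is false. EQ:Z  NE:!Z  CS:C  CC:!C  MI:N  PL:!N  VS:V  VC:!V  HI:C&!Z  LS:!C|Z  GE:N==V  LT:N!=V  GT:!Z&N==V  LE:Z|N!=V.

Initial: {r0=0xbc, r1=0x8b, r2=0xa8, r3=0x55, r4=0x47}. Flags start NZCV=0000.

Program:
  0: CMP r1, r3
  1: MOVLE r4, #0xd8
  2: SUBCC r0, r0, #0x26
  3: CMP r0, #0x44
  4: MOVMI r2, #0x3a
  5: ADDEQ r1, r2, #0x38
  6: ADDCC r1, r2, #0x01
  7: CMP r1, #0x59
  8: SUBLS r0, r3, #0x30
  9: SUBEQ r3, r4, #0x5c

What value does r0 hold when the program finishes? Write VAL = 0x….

VAL = 0xbc

0: ✓ CMP  NZCV=0011
1: ✓ MOVLE  r4←0xd8
2: · SUBCC
3: ✓ CMP  NZCV=0011
4: · MOVMI
5: · ADDEQ
6: · ADDCC
7: ✓ CMP  NZCV=0011
8: · SUBLS
9: · SUBEQ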